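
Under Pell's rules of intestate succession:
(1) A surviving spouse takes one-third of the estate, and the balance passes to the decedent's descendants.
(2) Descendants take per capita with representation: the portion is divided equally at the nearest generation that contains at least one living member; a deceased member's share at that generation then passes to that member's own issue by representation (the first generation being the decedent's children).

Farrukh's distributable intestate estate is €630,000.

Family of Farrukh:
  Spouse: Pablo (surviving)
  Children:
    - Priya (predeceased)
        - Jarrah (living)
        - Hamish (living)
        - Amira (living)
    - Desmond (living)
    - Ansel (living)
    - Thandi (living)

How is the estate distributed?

Pablo: €210,000; Jarrah: €35,000; Hamish: €35,000; Amira: €35,000; Desmond: €105,000; Ansel: €105,000; Thandi: €105,000

Pablo takes one-third of €630,000 = €210,000. The remaining €420,000 passes to the descendants.
The descendants' portion (€420,000) is divided into 4 shares of €105,000: Desmond, Ansel, and Thandi each take €105,000; Priya's €105,000 share passes to Priya's issue.
Priya's share (€105,000) is divided into 3 shares of €35,000: Jarrah, Hamish, and Amira each take €35,000.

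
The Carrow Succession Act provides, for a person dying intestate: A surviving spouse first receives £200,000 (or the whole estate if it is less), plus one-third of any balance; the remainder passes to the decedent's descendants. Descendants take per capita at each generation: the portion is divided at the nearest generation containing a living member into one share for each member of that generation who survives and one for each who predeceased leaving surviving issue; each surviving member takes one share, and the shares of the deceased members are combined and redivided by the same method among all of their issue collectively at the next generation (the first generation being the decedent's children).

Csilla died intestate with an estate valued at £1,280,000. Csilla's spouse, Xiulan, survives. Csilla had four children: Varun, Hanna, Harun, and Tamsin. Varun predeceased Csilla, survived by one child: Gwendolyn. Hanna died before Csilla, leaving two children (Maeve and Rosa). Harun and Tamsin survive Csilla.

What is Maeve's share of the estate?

Maeve receives £120,000.

Xiulan first takes £200,000, leaving a balance of £1,080,000. Xiulan then takes one-third of the balance (£360,000), for a total of £560,000. The remaining £720,000 passes to the descendants.
The descendants' portion (£720,000) is divided at the children's generation into 4 shares of £180,000. Harun and Tamsin each take £180,000. The 2 shares of the deceased (Varun and Hanna) are combined into a pool of £360,000.
That pool (£360,000) is divided at the grandchildren's generation equally among Gwendolyn, Maeve, and Rosa: £120,000 each.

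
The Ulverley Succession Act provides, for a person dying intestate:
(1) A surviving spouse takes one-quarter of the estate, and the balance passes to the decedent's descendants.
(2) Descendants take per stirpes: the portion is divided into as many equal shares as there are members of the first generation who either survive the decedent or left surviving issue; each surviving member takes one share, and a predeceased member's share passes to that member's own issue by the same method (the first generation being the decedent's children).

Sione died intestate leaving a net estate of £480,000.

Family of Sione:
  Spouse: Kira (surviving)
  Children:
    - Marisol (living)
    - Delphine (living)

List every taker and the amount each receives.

Kira: £120,000; Marisol: £180,000; Delphine: £180,000

Kira takes one-quarter of £480,000 = £120,000. The remaining £360,000 passes to the descendants.
The descendants' portion (£360,000) is divided into 2 shares of £180,000: Marisol and Delphine each take £180,000.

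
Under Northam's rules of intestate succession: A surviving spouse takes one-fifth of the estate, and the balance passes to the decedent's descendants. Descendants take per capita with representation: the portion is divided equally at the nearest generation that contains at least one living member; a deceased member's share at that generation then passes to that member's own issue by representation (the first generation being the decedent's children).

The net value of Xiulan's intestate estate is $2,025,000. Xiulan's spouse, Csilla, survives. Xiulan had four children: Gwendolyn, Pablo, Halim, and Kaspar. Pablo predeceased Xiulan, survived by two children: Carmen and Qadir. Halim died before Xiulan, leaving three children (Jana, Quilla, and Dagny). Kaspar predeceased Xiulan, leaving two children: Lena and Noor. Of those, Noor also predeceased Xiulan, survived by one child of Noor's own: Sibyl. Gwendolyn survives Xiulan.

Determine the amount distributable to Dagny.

Csilla takes one-fifth of $2,025,000 = $405,000. The remaining $1,620,000 passes to the descendants.
The descendants' portion ($1,620,000) is divided into 4 shares of $405,000: Gwendolyn takes $405,000; Pablo's $405,000 share passes to Pablo's issue; Halim's $405,000 share passes to Halim's issue; Kaspar's $405,000 share passes to Kaspar's issue.
Pablo's share ($405,000) is divided into 2 shares of $202,500: Carmen and Qadir each take $202,500.
Halim's share ($405,000) is divided into 3 shares of $135,000: Jana, Quilla, and Dagny each take $135,000.
Kaspar's share ($405,000) is divided into 2 shares of $202,500: Lena takes $202,500; Noor's $202,500 share passes to Noor's issue.
Noor's share ($202,500) passes entirely to Sibyl.

Dagny receives $135,000.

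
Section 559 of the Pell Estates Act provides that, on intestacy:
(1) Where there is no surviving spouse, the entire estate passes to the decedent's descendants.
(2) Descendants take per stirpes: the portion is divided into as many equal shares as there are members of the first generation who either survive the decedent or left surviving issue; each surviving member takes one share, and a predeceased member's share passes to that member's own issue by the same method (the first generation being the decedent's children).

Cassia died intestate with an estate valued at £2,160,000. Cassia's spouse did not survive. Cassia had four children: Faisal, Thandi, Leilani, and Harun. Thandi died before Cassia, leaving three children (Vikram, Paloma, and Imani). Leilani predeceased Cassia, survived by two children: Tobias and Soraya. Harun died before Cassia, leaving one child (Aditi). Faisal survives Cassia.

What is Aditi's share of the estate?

The entire £2,160,000 passes to the descendants.
That amount (£2,160,000) is divided into 4 shares of £540,000: Faisal takes £540,000; Thandi's £540,000 share passes to Thandi's issue; Leilani's £540,000 share passes to Leilani's issue; Harun's £540,000 share passes to Harun's issue.
Thandi's share (£540,000) is divided into 3 shares of £180,000: Vikram, Paloma, and Imani each take £180,000.
Leilani's share (£540,000) is divided into 2 shares of £270,000: Tobias and Soraya each take £270,000.
Harun's share (£540,000) passes entirely to Aditi.

Aditi receives £540,000.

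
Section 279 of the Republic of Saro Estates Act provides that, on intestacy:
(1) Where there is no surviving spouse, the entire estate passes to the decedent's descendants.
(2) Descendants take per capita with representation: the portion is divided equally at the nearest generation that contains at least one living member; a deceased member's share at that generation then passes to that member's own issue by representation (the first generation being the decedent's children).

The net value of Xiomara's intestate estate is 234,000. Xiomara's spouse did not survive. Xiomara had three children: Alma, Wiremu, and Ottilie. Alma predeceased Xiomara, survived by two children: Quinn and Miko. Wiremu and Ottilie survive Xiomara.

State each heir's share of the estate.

Quinn: 39,000; Miko: 39,000; Wiremu: 78,000; Ottilie: 78,000

The entire 234,000 passes to the descendants.
That amount (234,000) is divided into 3 shares of 78,000: Wiremu and Ottilie each take 78,000; Alma's 78,000 share passes to Alma's issue.
Alma's share (78,000) is divided into 2 shares of 39,000: Quinn and Miko each take 39,000.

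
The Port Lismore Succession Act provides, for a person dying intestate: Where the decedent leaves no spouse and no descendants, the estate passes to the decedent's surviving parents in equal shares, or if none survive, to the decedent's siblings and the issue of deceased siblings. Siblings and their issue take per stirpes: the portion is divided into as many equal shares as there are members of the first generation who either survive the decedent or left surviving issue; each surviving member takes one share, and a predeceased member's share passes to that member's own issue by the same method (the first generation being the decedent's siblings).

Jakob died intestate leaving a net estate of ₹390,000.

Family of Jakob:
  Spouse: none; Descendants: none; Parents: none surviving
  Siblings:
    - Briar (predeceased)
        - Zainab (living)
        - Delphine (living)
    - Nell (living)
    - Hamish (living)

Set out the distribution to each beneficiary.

Zainab: ₹65,000; Delphine: ₹65,000; Nell: ₹130,000; Hamish: ₹130,000

The entire ₹390,000 passes to the siblings and their issue.
That amount (₹390,000) is divided into 3 shares of ₹130,000: Nell and Hamish each take ₹130,000; Briar's ₹130,000 share passes to Briar's issue.
Briar's share (₹130,000) is divided into 2 shares of ₹65,000: Zainab and Delphine each take ₹65,000.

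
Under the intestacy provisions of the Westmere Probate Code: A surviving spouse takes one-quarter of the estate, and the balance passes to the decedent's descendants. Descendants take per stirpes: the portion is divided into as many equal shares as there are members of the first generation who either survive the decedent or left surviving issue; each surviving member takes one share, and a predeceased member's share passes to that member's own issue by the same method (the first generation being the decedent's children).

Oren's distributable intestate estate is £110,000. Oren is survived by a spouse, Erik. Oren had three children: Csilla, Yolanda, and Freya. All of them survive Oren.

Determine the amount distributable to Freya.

Erik takes one-quarter of £110,000 = £27,500. The remaining £82,500 passes to the descendants.
The descendants' portion (£82,500) is divided into 3 shares of £27,500: Csilla, Yolanda, and Freya each take £27,500.

Freya receives £27,500.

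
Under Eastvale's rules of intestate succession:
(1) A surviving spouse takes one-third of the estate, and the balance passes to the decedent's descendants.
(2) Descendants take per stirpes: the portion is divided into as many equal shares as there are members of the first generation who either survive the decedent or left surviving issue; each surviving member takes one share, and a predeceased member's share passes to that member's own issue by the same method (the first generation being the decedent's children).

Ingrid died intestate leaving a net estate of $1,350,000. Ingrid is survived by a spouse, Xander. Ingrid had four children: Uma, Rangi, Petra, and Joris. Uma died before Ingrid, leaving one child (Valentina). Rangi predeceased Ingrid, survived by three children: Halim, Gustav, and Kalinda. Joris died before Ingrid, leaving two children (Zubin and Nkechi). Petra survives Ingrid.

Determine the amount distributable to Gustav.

Xander takes one-third of $1,350,000 = $450,000. The remaining $900,000 passes to the descendants.
The descendants' portion ($900,000) is divided into 4 shares of $225,000: Petra takes $225,000; Uma's $225,000 share passes to Uma's issue; Rangi's $225,000 share passes to Rangi's issue; Joris's $225,000 share passes to Joris's issue.
Uma's share ($225,000) passes entirely to Valentina.
Rangi's share ($225,000) is divided into 3 shares of $75,000: Halim, Gustav, and Kalinda each take $75,000.
Joris's share ($225,000) is divided into 2 shares of $112,500: Zubin and Nkechi each take $112,500.

Gustav receives $75,000.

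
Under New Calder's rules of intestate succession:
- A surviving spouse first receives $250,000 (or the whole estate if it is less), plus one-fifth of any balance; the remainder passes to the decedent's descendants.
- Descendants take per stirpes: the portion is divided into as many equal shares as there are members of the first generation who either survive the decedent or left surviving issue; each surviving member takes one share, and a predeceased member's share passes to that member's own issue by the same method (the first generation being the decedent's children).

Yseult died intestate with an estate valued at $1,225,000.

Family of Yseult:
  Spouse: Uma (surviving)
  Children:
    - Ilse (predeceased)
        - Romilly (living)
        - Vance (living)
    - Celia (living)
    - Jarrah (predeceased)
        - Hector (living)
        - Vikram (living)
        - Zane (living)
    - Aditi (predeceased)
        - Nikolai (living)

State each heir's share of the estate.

Uma first takes $250,000, leaving a balance of $975,000. Uma then takes one-fifth of the balance ($195,000), for a total of $445,000. The remaining $780,000 passes to the descendants.
The descendants' portion ($780,000) is divided into 4 shares of $195,000: Celia takes $195,000; Ilse's $195,000 share passes to Ilse's issue; Jarrah's $195,000 share passes to Jarrah's issue; Aditi's $195,000 share passes to Aditi's issue.
Ilse's share ($195,000) is divided into 2 shares of $97,500: Romilly and Vance each take $97,500.
Jarrah's share ($195,000) is divided into 3 shares of $65,000: Hector, Vikram, and Zane each take $65,000.
Aditi's share ($195,000) passes entirely to Nikolai.

Uma: $445,000; Romilly: $97,500; Vance: $97,500; Celia: $195,000; Hector: $65,000; Vikram: $65,000; Zane: $65,000; Nikolai: $195,000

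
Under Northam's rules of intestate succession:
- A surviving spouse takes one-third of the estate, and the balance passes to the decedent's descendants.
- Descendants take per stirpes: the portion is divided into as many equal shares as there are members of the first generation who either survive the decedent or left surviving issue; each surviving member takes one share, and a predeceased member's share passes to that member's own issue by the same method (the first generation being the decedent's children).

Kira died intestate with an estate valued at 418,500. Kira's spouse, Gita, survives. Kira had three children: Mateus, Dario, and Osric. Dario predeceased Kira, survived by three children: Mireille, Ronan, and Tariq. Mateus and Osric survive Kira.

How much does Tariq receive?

Tariq receives 31,000.

Gita takes one-third of 418,500 = 139,500. The remaining 279,000 passes to the descendants.
The descendants' portion (279,000) is divided into 3 shares of 93,000: Mateus and Osric each take 93,000; Dario's 93,000 share passes to Dario's issue.
Dario's share (93,000) is divided into 3 shares of 31,000: Mireille, Ronan, and Tariq each take 31,000.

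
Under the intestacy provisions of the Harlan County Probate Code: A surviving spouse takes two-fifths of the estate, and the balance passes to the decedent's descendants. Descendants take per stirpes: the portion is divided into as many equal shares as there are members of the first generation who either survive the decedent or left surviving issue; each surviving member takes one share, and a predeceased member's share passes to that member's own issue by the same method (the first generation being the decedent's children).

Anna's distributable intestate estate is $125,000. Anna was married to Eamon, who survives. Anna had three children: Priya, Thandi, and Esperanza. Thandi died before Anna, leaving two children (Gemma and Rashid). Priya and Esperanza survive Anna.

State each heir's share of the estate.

Eamon: $50,000; Priya: $25,000; Gemma: $12,500; Rashid: $12,500; Esperanza: $25,000

Eamon takes two-fifths of $125,000 = $50,000. The remaining $75,000 passes to the descendants.
The descendants' portion ($75,000) is divided into 3 shares of $25,000: Priya and Esperanza each take $25,000; Thandi's $25,000 share passes to Thandi's issue.
Thandi's share ($25,000) is divided into 2 shares of $12,500: Gemma and Rashid each take $12,500.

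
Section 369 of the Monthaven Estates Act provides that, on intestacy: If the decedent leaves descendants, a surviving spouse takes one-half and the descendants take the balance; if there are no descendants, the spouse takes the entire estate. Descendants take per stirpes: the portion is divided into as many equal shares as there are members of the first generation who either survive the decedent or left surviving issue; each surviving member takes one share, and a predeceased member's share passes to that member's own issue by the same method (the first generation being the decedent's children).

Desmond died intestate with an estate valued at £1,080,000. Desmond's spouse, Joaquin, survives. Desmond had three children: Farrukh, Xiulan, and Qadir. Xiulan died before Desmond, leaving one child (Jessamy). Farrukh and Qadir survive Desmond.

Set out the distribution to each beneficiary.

Joaquin takes one-half of £1,080,000 = £540,000. The remaining £540,000 passes to the descendants.
The descendants' portion (£540,000) is divided into 3 shares of £180,000: Farrukh and Qadir each take £180,000; Xiulan's £180,000 share passes to Xiulan's issue.
Xiulan's share (£180,000) passes entirely to Jessamy.

Joaquin: £540,000; Farrukh: £180,000; Jessamy: £180,000; Qadir: £180,000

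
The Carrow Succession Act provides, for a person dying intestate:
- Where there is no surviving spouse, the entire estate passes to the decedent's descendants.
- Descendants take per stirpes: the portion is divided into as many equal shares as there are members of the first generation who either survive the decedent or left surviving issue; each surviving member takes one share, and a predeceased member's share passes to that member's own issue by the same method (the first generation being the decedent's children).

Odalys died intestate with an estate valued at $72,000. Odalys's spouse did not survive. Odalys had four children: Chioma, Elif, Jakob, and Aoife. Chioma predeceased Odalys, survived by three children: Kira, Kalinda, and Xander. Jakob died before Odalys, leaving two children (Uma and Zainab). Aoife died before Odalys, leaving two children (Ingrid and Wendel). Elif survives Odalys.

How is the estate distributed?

The entire $72,000 passes to the descendants.
That amount ($72,000) is divided into 4 shares of $18,000: Elif takes $18,000; Chioma's $18,000 share passes to Chioma's issue; Jakob's $18,000 share passes to Jakob's issue; Aoife's $18,000 share passes to Aoife's issue.
Chioma's share ($18,000) is divided into 3 shares of $6,000: Kira, Kalinda, and Xander each take $6,000.
Jakob's share ($18,000) is divided into 2 shares of $9,000: Uma and Zainab each take $9,000.
Aoife's share ($18,000) is divided into 2 shares of $9,000: Ingrid and Wendel each take $9,000.

Kira: $6,000; Kalinda: $6,000; Xander: $6,000; Elif: $18,000; Uma: $9,000; Zainab: $9,000; Ingrid: $9,000; Wendel: $9,000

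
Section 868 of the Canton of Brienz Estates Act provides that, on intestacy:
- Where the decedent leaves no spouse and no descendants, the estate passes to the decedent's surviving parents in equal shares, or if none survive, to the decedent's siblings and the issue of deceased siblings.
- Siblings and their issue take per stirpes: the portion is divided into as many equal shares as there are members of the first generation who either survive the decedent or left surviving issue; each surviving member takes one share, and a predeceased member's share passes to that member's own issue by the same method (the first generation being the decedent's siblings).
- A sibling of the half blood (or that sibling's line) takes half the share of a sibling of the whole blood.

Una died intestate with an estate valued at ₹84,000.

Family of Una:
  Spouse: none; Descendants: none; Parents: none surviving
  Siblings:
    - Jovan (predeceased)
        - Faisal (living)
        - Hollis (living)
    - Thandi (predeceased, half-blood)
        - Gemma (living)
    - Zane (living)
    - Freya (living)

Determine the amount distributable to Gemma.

The entire ₹84,000 passes to the siblings and their issue.
Counting each half-blood sibling's line as half a unit, there are 7/2 units in ₹84,000, so one unit is ₹24,000. Whole-blood lines (Jovan, Zane, and Freya) take ₹24,000 each; half-blood lines (Thandi) take ₹12,000 each.
Jovan's share (₹24,000) is divided into 2 shares of ₹12,000: Faisal and Hollis each take ₹12,000.
Thandi's share (₹12,000) passes entirely to Gemma.

Gemma receives ₹12,000.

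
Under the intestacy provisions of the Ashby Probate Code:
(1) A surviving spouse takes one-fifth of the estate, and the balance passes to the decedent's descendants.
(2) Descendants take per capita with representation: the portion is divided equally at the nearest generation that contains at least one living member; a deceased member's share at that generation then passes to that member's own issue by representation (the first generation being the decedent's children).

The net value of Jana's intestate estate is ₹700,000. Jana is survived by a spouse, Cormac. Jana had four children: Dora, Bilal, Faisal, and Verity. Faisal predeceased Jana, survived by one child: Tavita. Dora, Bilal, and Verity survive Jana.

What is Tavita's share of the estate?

Tavita receives ₹140,000.

Cormac takes one-fifth of ₹700,000 = ₹140,000. The remaining ₹560,000 passes to the descendants.
The descendants' portion (₹560,000) is divided into 4 shares of ₹140,000: Dora, Bilal, and Verity each take ₹140,000; Faisal's ₹140,000 share passes to Faisal's issue.
Faisal's share (₹140,000) passes entirely to Tavita.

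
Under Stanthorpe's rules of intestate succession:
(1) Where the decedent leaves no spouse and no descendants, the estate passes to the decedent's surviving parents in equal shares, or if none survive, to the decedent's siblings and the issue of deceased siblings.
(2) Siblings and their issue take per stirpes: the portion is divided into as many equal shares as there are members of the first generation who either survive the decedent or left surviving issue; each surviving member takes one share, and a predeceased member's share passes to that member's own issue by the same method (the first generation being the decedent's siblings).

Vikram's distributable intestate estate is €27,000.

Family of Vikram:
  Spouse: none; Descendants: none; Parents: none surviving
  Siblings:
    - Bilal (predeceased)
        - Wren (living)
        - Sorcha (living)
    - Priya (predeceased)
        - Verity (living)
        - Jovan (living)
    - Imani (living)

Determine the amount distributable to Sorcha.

Sorcha receives €4,500.

The entire €27,000 passes to the siblings and their issue.
That amount (€27,000) is divided into 3 shares of €9,000: Imani takes €9,000; Bilal's €9,000 share passes to Bilal's issue; Priya's €9,000 share passes to Priya's issue.
Bilal's share (€9,000) is divided into 2 shares of €4,500: Wren and Sorcha each take €4,500.
Priya's share (€9,000) is divided into 2 shares of €4,500: Verity and Jovan each take €4,500.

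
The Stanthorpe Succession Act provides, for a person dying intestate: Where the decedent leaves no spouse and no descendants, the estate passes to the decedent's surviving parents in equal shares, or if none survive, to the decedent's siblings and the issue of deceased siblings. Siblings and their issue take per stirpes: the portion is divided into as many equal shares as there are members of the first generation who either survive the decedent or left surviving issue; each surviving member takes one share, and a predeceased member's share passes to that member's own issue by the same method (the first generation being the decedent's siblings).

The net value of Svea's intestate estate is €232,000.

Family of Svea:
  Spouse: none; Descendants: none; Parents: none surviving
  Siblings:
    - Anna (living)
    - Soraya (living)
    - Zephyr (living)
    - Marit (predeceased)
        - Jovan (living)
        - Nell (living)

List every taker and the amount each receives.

The entire €232,000 passes to the siblings and their issue.
That amount (€232,000) is divided into 4 shares of €58,000: Anna, Soraya, and Zephyr each take €58,000; Marit's €58,000 share passes to Marit's issue.
Marit's share (€58,000) is divided into 2 shares of €29,000: Jovan and Nell each take €29,000.

Anna: €58,000; Soraya: €58,000; Zephyr: €58,000; Jovan: €29,000; Nell: €29,000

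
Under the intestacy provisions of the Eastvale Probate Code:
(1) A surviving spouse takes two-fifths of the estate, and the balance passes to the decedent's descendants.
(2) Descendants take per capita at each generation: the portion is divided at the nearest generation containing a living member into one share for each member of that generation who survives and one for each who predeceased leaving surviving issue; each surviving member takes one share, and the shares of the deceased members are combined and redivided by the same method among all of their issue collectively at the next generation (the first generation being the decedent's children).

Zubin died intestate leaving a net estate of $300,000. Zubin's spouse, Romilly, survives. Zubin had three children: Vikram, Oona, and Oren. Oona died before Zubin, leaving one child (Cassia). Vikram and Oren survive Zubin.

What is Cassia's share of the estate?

Cassia receives $60,000.

Romilly takes two-fifths of $300,000 = $120,000. The remaining $180,000 passes to the descendants.
The descendants' portion ($180,000) is divided at the children's generation into 3 shares of $60,000. Vikram and Oren each take $60,000. The remaining share for the deceased Oona ($60,000) is carried to the next generation.
That pool ($60,000) passes entirely to Cassia, the sole taker at the grandchildren's generation.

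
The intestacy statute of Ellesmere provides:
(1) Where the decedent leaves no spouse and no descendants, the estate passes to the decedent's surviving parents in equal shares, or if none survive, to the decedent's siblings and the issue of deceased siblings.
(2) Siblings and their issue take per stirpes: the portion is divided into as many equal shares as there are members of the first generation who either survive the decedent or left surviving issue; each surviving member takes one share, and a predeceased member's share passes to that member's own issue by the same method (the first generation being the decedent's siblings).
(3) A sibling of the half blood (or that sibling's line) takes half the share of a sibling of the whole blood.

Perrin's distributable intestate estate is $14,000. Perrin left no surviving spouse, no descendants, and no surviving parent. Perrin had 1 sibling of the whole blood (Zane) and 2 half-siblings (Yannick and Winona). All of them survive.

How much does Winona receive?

Winona receives $3,500.

The entire $14,000 passes to the siblings and their issue.
Counting each half-blood sibling's line as half a unit, there are 2 units in $14,000, so one unit is $7,000. Whole-blood lines (Zane) take $7,000 each; half-blood lines (Yannick and Winona) take $3,500 each.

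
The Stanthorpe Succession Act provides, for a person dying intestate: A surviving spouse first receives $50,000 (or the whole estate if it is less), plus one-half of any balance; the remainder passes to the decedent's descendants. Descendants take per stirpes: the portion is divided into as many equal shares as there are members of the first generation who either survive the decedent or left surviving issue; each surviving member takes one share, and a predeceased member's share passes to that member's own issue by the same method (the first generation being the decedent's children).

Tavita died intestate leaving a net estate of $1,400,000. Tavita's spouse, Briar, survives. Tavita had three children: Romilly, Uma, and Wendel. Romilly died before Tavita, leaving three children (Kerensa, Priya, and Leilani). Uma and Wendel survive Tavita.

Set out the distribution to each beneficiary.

Briar: $725,000; Kerensa: $75,000; Priya: $75,000; Leilani: $75,000; Uma: $225,000; Wendel: $225,000

Briar first takes $50,000, leaving a balance of $1,350,000. Briar then takes one-half of the balance ($675,000), for a total of $725,000. The remaining $675,000 passes to the descendants.
The descendants' portion ($675,000) is divided into 3 shares of $225,000: Uma and Wendel each take $225,000; Romilly's $225,000 share passes to Romilly's issue.
Romilly's share ($225,000) is divided into 3 shares of $75,000: Kerensa, Priya, and Leilani each take $75,000.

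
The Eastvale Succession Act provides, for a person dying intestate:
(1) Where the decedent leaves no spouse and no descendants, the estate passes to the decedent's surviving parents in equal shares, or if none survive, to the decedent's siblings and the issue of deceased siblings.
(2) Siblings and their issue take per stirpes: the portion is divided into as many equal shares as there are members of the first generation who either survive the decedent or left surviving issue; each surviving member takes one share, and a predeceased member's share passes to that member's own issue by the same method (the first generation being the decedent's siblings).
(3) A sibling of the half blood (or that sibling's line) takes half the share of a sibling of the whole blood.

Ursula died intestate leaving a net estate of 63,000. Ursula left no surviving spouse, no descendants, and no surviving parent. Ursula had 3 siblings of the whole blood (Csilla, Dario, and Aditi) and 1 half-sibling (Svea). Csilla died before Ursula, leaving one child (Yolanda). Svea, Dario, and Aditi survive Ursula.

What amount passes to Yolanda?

The entire 63,000 passes to the siblings and their issue.
Counting each half-blood sibling's line as half a unit, there are 7/2 units in 63,000, so one unit is 18,000. Whole-blood lines (Csilla, Dario, and Aditi) take 18,000 each; half-blood lines (Svea) take 9,000 each.
Csilla's share (18,000) passes entirely to Yolanda.

Yolanda receives 18,000.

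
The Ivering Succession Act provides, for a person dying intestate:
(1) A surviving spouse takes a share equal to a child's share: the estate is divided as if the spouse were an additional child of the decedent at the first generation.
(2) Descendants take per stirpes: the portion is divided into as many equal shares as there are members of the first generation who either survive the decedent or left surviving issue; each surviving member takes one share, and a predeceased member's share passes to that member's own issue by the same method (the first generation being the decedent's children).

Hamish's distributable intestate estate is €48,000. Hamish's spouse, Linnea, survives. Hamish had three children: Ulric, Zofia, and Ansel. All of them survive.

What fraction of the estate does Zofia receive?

Zofia receives 1/4 of the estate.

The spouse counts as an additional share at the children's level, so there are 4 primary shares of €12,000. Linnea takes one such share (€12,000).
The children's combined portion (€36,000) is divided into 3 shares of €12,000: Ulric, Zofia, and Ansel each take €12,000.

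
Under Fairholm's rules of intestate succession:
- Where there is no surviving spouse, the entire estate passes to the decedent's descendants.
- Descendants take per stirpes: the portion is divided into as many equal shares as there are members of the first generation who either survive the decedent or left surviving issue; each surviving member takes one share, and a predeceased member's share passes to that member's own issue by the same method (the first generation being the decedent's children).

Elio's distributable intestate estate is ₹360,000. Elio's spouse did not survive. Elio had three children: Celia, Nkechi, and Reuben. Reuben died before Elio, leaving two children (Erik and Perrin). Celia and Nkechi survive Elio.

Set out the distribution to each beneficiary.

The entire ₹360,000 passes to the descendants.
That amount (₹360,000) is divided into 3 shares of ₹120,000: Celia and Nkechi each take ₹120,000; Reuben's ₹120,000 share passes to Reuben's issue.
Reuben's share (₹120,000) is divided into 2 shares of ₹60,000: Erik and Perrin each take ₹60,000.

Celia: ₹120,000; Nkechi: ₹120,000; Erik: ₹60,000; Perrin: ₹60,000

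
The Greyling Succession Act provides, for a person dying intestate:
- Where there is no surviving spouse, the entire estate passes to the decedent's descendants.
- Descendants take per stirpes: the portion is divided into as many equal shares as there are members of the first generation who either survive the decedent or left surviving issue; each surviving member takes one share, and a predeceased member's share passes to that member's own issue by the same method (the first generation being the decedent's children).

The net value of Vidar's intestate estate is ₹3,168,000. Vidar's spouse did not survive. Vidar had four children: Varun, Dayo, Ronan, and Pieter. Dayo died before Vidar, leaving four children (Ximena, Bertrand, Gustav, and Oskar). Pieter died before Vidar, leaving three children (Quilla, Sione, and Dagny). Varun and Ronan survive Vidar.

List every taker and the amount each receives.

Varun: ₹792,000; Ximena: ₹198,000; Bertrand: ₹198,000; Gustav: ₹198,000; Oskar: ₹198,000; Ronan: ₹792,000; Quilla: ₹264,000; Sione: ₹264,000; Dagny: ₹264,000

The entire ₹3,168,000 passes to the descendants.
That amount (₹3,168,000) is divided into 4 shares of ₹792,000: Varun and Ronan each take ₹792,000; Dayo's ₹792,000 share passes to Dayo's issue; Pieter's ₹792,000 share passes to Pieter's issue.
Dayo's share (₹792,000) is divided into 4 shares of ₹198,000: Ximena, Bertrand, Gustav, and Oskar each take ₹198,000.
Pieter's share (₹792,000) is divided into 3 shares of ₹264,000: Quilla, Sione, and Dagny each take ₹264,000.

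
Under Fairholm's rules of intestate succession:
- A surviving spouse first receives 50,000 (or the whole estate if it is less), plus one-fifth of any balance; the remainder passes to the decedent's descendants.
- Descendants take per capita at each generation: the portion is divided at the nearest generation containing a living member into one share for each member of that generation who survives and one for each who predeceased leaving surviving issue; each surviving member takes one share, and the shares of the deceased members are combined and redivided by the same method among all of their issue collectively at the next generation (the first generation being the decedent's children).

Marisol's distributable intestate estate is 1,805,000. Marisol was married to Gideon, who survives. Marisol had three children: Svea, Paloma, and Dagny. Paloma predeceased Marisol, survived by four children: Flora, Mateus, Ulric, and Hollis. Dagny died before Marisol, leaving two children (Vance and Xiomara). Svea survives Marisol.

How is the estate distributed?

Gideon: 401,000; Svea: 468,000; Flora: 156,000; Mateus: 156,000; Ulric: 156,000; Hollis: 156,000; Vance: 156,000; Xiomara: 156,000

Gideon first takes 50,000, leaving a balance of 1,755,000. Gideon then takes one-fifth of the balance (351,000), for a total of 401,000. The remaining 1,404,000 passes to the descendants.
The descendants' portion (1,404,000) is divided at the children's generation into 3 shares of 468,000. Svea takes 468,000. The 2 shares of the deceased (Paloma and Dagny) are combined into a pool of 936,000.
That pool (936,000) is divided at the grandchildren's generation equally among Flora, Mateus, Ulric, Hollis, Vance, and Xiomara: 156,000 each.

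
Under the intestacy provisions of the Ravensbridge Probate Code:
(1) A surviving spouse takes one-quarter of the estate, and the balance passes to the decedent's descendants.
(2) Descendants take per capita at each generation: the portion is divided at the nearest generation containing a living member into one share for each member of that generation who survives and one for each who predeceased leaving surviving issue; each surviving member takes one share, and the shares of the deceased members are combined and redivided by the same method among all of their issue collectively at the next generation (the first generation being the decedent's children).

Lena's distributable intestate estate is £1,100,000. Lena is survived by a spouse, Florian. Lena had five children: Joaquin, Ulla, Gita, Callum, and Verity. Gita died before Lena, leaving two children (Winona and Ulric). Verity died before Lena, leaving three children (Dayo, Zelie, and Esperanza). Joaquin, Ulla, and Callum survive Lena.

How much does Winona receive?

Florian takes one-quarter of £1,100,000 = £275,000. The remaining £825,000 passes to the descendants.
The descendants' portion (£825,000) is divided at the children's generation into 5 shares of £165,000. Joaquin, Ulla, and Callum each take £165,000. The 2 shares of the deceased (Gita and Verity) are combined into a pool of £330,000.
That pool (£330,000) is divided at the grandchildren's generation equally among Winona, Ulric, Dayo, Zelie, and Esperanza: £66,000 each.

Winona receives £66,000.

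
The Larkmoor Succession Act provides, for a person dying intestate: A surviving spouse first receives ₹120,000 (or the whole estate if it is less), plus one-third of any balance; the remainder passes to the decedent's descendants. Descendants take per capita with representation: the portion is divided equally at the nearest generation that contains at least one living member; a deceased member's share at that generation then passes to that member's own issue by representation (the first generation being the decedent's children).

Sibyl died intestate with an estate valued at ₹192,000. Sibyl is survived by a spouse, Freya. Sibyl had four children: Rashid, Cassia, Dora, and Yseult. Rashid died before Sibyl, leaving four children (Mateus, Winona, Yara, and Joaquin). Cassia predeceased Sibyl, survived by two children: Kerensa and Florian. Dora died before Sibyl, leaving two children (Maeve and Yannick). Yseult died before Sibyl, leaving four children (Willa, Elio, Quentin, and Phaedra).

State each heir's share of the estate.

Freya first takes ₹120,000, leaving a balance of ₹72,000. Freya then takes one-third of the balance (₹24,000), for a total of ₹144,000. The remaining ₹48,000 passes to the descendants.
No child survives, so the initial division is made at the grandchildren's generation.
The descendants' portion (₹48,000) is divided into 12 shares of ₹4,000: Mateus, Winona, Yara, Joaquin, Kerensa, Florian, Maeve, Yannick, Willa, Elio, Quentin, and Phaedra each take ₹4,000.

Freya: ₹144,000; Mateus: ₹4,000; Winona: ₹4,000; Yara: ₹4,000; Joaquin: ₹4,000; Kerensa: ₹4,000; Florian: ₹4,000; Maeve: ₹4,000; Yannick: ₹4,000; Willa: ₹4,000; Elio: ₹4,000; Quentin: ₹4,000; Phaedra: ₹4,000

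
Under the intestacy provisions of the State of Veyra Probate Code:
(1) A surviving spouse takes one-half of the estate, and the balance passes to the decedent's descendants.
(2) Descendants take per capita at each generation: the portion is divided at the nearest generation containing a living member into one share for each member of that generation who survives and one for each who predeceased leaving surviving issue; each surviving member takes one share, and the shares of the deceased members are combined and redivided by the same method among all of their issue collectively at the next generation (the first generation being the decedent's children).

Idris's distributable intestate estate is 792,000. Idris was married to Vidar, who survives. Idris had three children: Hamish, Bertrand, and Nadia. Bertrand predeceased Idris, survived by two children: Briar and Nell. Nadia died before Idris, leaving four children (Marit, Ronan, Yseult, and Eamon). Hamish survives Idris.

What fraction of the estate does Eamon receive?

Vidar takes one-half of 792,000 = 396,000. The remaining 396,000 passes to the descendants.
The descendants' portion (396,000) is divided at the children's generation into 3 shares of 132,000. Hamish takes 132,000. The 2 shares of the deceased (Bertrand and Nadia) are combined into a pool of 264,000.
That pool (264,000) is divided at the grandchildren's generation equally among Briar, Nell, Marit, Ronan, Yseult, and Eamon: 44,000 each.

Eamon receives 1/18 of the estate.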